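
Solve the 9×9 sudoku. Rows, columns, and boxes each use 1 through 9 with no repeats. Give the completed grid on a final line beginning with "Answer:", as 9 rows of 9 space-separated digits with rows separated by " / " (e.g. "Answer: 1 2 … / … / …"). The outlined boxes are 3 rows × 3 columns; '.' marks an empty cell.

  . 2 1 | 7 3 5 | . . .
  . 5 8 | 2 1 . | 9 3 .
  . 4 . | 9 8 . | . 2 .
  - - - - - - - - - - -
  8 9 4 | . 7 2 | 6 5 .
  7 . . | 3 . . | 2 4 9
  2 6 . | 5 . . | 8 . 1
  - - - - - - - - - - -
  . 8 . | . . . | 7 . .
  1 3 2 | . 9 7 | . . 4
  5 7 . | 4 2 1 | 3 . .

Step 1. [r7c4∈{6}] r7c4 has the single candidate 6. So r7c4=6.
Step 2. [r2c1∈{6}] r2c1's peers cover all but 6. So r2c1=6.
Step 3. [r8c8∈{6,8}] r8c8 is the only open cell in row 8 admitting 6, so r8c8=6.
Step 4. [r7c3∈{9}] r7c3 is down to just 9 ⇒ r7c3=9.
Step 5. [r3c6∈{6}] nothing but 6 survives at r3c6, so r3c6=6.
Step 6. [r1c8∈{8}] r1c8 is down to just 8, so r1c8=8.
Step 7. [r8c7∈{5}] only 5 remains possible at r8c7. So r8c7=5.
Step 8. [r3c3∈{3,7}] col 3 places 7 nowhere but r3c3 ⇒ r3c3=7.
Step 9. [r6c5∈{4}] r6c5's peers cover all but 4, so r6c5=4.
Step 10. [r7c8∈{1}] only 1 remains possible at r7c8. So r7c8=1.
Step 11. [r5c3∈{5}] r5c3's peers cover all but 5. So r5c3=5.
Step 12. [r2c9∈{7}] nothing but 7 survives at r2c9 ⇒ r2c9=7.
Step 13. [r9c8∈{9}] r9c8's peers cover all but 9 ⇒ r9c8=9.
Step 14. [r9c9∈{8}] only 8 remains possible at r9c9, so r9c9=8.
Step 15. [r1c1∈{9}] only 9 remains possible at r1c1. So r1c1=9.
Step 16. [r8c4∈{8}] r8c4's peers cover all but 8, so r8c4=8.
Step 17. [r5c6∈{8}] nothing but 8 survives at r5c6, so r5c6=8.
Step 18. [r3c1∈{3}] r3c1's peers cover all but 3 ⇒ r3c1=3.
Step 19. [r3c9∈{5}] r3c9 has the single candidate 5 ⇒ r3c9=5.
Step 20. [r2c6∈{4}] r2c6's peers cover all but 4, so r2c6=4.
Step 21. [r4c9∈{3}] r4c9's peers cover all but 3 ⇒ r4c9=3.
Step 22. [r4c4∈{1}] r4c4 is down to just 1, so r4c4=1.
Step 23. [r3c7∈{1}] nothing but 1 survives at r3c7 ⇒ r3c7=1.
Step 24. [r1c9∈{6}] r1c9 is down to just 6 ⇒ r1c9=6.
Step 25. [r7c5∈{5}] only 5 remains possible at r7c5 ⇒ r7c5=5.
Step 26. [r7c1∈{4}] nothing but 4 survives at r7c1. So r7c1=4.
Step 27. [r7c6∈{3}] r7c6's peers cover all but 3 ⇒ r7c6=3.
Step 28. [r9c3∈{6}] r9c3 is down to just 6, so r9c3=6.
Step 29. [r6c8∈{7}] r6c8's peers cover all but 7 ⇒ r6c8=7.
Step 30. [r5c5∈{6}] r5c5 has the single candidate 6 ⇒ r5c5=6.
Step 31. [r1c7∈{4}] r1c7 is down to just 4. So r1c7=4.
Step 32. [r7c9∈{2}] nothing but 2 survives at r7c9. So r7c9=2.
Step 33. [r6c6∈{9}] r6c6 is down to just 9 ⇒ r6c6=9.
Step 34. [r5c2∈{1}] nothing but 1 survives at r5c2. So r5c2=1.
Step 35. [r6c3∈{3}] r6c3's peers cover all but 3 ⇒ r6c3=3.

Answer: 9 2 1 7 3 5 4 8 6 / 6 5 8 2 1 4 9 3 7 / 3 4 7 9 8 6 1 2 5 / 8 9 4 1 7 2 6 5 3 / 7 1 5 3 6 8 2 4 9 / 2 6 3 5 4 9 8 7 1 / 4 8 9 6 5 3 7 1 2 / 1 3 2 8 9 7 5 6 4 / 5 7 6 4 2 1 3 9 8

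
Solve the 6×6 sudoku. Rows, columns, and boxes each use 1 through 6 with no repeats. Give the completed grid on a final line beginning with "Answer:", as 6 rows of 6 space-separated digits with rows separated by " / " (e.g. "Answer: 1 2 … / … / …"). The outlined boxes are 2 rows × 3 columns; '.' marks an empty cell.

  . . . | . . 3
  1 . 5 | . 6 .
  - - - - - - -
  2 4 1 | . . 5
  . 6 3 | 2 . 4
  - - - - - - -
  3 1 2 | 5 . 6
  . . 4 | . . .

Step 1. [r6c6∈{1,2}] in col 6, 1 fits only at r6c6, so r6c6=1.
Step 2. [r1c5∈{1,2,4,5}] across row 1, 5 lands solely at r1c5. So r1c5=5.
Step 3. [r6c4∈{3}] only 3 remains possible at r6c4. So r6c4=3.
Step 4. [r1c1∈{4,6}] 4 has one home in col 1: r1c1 ⇒ r1c1=4.
Step 5. [r4c1∈{5}] r4c1 has the single candidate 5, so r4c1=5.
Step 6. [r2c2∈{2,3}] row 2 places 3 nowhere but r2c2. So r2c2=3.
Step 7. [r3c4∈{6}] only 6 remains possible at r3c4. So r3c4=6.
Step 8. [r2c6∈{2}] r2c6's peers cover all but 2 ⇒ r2c6=2.
Step 9. [r3c5∈{3}] r3c5's peers cover all but 3. So r3c5=3.
Step 10. [r6c2∈{5}] only 5 remains possible at r6c2, so r6c2=5.
Step 11. [r5c5∈{4}] r5c5's peers cover all but 4. So r5c5=4.
Step 12. [r4c5∈{1}] r4c5's peers cover all but 1. So r4c5=1.
Step 13. [r6c5∈{2}] r6c5 is down to just 2 ⇒ r6c5=2.
Step 14. [r1c2∈{2}] nothing but 2 survives at r1c2, so r1c2=2.
Step 15. [r1c3∈{6}] r1c3 has the single candidate 6. So r1c3=6.
Step 16. [r1c4∈{1}] r1c4 has the single candidate 1, so r1c4=1.
Step 17. [r2c4∈{4}] only 4 remains possible at r2c4 ⇒ r2c4=4.
Step 18. [r6c1∈{6}] only 6 remains possible at r6c1 ⇒ r6c1=6.

Answer: 4 2 6 1 5 3 / 1 3 5 4 6 2 / 2 4 1 6 3 5 / 5 6 3 2 1 4 / 3 1 2 5 4 6 / 6 5 4 3 2 1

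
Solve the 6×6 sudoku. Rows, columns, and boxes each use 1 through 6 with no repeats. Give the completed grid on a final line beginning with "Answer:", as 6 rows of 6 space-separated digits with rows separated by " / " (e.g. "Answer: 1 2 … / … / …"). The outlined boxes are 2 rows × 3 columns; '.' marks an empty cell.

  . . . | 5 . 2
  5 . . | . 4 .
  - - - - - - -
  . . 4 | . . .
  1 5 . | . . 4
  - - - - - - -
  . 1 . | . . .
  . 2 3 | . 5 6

Step 1. [r3c1∈{2,3,6}] 2 has one home in col 1: r3c1. So r3c1=2.
Step 2. [r3c2∈{3,6}] box 3 places 3 nowhere but r3c2. So r3c2=3.
Step 3. [r4c3∈{6}] nothing but 6 survives at r4c3. So r4c3=6.
Step 4. [r1c1∈{3,4,6}] r1c1 is the only open cell in col 1 admitting 3. So r1c1=3.
Step 5. [r5c6∈{3}] r5c6's peers cover all but 3. So r5c6=3.
Step 6. [r2c6∈{1}] r2c6 has the single candidate 1. So r2c6=1.
Step 7. [r1c5∈{6}] r1c5 has the single candidate 6, so r1c5=6.
Step 8. [r5c5∈{2}] r5c5 has the single candidate 2. So r5c5=2.
Step 9. [r5c4∈{4}] r5c4 has the single candidate 4, so r5c4=4.
Step 10. [r3c5∈{1}] r3c5's peers cover all but 1 ⇒ r3c5=1.
Step 11. [r4c5∈{3}] only 3 remains possible at r4c5. So r4c5=3.
Step 12. [r5c3∈{5}] only 5 remains possible at r5c3. So r5c3=5.
Step 13. [r2c2∈{6}] r2c2 is down to just 6. So r2c2=6.
Step 14. [r3c6∈{5}] only 5 remains possible at r3c6 ⇒ r3c6=5.
Step 15. [r1c2∈{4}] r1c2 has the single candidate 4 ⇒ r1c2=4.
Step 16. [r2c4∈{3}] r2c4's peers cover all but 3. So r2c4=3.
Step 17. [r4c4∈{2}] r4c4 has the single candidate 2. So r4c4=2.
Step 18. [r3c4∈{6}] r3c4's peers cover all but 6, so r3c4=6.
Step 19. [r5c1∈{6}] r5c1 is down to just 6, so r5c1=6.
Step 20. [r2c3∈{2}] only 2 remains possible at r2c3. So r2c3=2.
Step 21. [r6c4∈{1}] r6c4 is down to just 1 ⇒ r6c4=1.
Step 22. [r1c3∈{1}] only 1 remains possible at r1c3. So r1c3=1.
Step 23. [r6c1∈{4}] only 4 remains possible at r6c1 ⇒ r6c1=4.

Answer: 3 4 1 5 6 2 / 5 6 2 3 4 1 / 2 3 4 6 1 5 / 1 5 6 2 3 4 / 6 1 5 4 2 3 / 4 2 3 1 5 6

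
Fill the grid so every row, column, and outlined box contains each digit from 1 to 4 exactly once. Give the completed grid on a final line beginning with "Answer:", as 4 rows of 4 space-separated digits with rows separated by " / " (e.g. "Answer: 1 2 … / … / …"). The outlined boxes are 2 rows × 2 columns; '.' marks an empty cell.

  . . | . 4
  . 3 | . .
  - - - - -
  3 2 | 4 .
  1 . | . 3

Step 1. [r2c4∈{1,2}] across col 4, 2 lands solely at r2c4 ⇒ r2c4=2.
Step 2. [r1c2∈{1}] nothing but 1 survives at r1c2. So r1c2=1.
Step 3. [r4c2∈{4}] nothing but 4 survives at r4c2. So r4c2=4.
Step 4. [r3c4∈{1}] nothing but 1 survives at r3c4. So r3c4=1.
Step 5. [r4c3∈{2}] r4c3's peers cover all but 2. So r4c3=2.
Step 6. [r1c1∈{2}] nothing but 2 survives at r1c1. So r1c1=2.
Step 7. [r1c3∈{3}] only 3 remains possible at r1c3 ⇒ r1c3=3.
Step 8. [r2c1∈{4}] r2c1 has the single candidate 4. So r2c1=4.
Step 9. [r2c3∈{1}] r2c3 is down to just 1, so r2c3=1.

Answer: 2 1 3 4 / 4 3 1 2 / 3 2 4 1 / 1 4 2 3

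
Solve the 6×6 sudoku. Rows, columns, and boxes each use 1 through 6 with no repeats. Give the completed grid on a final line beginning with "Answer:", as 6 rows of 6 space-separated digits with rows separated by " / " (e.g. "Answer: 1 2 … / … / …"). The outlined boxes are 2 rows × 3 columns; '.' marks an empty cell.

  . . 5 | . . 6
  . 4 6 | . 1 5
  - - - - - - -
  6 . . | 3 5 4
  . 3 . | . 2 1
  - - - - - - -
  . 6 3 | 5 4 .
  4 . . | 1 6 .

Step 1. [r6c3∈{2}] r6c3 has the single candidate 2 ⇒ r6c3=2.
Step 2. [r2c1∈{2,3}] row 2 places 3 nowhere but r2c1, so r2c1=3.
Step 3. [r1c1∈{1,2}] in col 1, 2 fits only at r1c1. So r1c1=2.
Step 4. [r1c2∈{1}] r1c2 has the single candidate 1 ⇒ r1c2=1.
Step 5. [r6c6∈{3}] r6c6's peers cover all but 3 ⇒ r6c6=3.
Step 6. [r5c1∈{1}] only 1 remains possible at r5c1 ⇒ r5c1=1.
Step 7. [r2c4∈{2}] r2c4's peers cover all but 2 ⇒ r2c4=2.
Step 8. [r1c5∈{3}] r1c5's peers cover all but 3. So r1c5=3.
Step 9. [r1c4∈{4}] r1c4 is down to just 4, so r1c4=4.
Step 10. [r4c1∈{5}] only 5 remains possible at r4c1. So r4c1=5.
Step 11. [r4c3∈{4}] only 4 remains possible at r4c3 ⇒ r4c3=4.
Step 12. [r3c3∈{1}] only 1 remains possible at r3c3. So r3c3=1.
Step 13. [r5c6∈{2}] r5c6 is down to just 2 ⇒ r5c6=2.
Step 14. [r3c2∈{2}] r3c2 is down to just 2 ⇒ r3c2=2.
Step 15. [r6c2∈{5}] nothing but 5 survives at r6c2 ⇒ r6c2=5.
Step 16. [r4c4∈{6}] nothing but 6 survives at r4c4. So r4c4=6.

Answer: 2 1 5 4 3 6 / 3 4 6 2 1 5 / 6 2 1 3 5 4 / 5 3 4 6 2 1 / 1 6 3 5 4 2 / 4 5 2 1 6 3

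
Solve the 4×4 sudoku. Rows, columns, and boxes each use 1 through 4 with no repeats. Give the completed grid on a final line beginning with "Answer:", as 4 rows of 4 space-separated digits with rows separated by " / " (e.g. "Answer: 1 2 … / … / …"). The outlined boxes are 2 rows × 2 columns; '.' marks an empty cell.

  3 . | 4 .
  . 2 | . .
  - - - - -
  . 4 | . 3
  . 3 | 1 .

Step 1. [r3c1∈{1,2}] across row 3, 1 lands solely at r3c1 ⇒ r3c1=1.
Step 2. [r1c4∈{1,2}] 2 has one home in row 1: r1c4, so r1c4=2.
Step 3. [r4c1∈{2}] nothing but 2 survives at r4c1 ⇒ r4c1=2.
Step 4. [r4c4∈{4}] nothing but 4 survives at r4c4. So r4c4=4.
Step 5. [r2c4∈{1}] only 1 remains possible at r2c4 ⇒ r2c4=1.
Step 6. [r3c3∈{2}] nothing but 2 survives at r3c3. So r3c3=2.
Step 7. [r2c1∈{4}] only 4 remains possible at r2c1 ⇒ r2c1=4.
Step 8. [r1c2∈{1}] only 1 remains possible at r1c2. So r1c2=1.
Step 9. [r2c3∈{3}] r2c3 has the single candidate 3. So r2c3=3.

Answer: 3 1 4 2 / 4 2 3 1 / 1 4 2 3 / 2 3 1 4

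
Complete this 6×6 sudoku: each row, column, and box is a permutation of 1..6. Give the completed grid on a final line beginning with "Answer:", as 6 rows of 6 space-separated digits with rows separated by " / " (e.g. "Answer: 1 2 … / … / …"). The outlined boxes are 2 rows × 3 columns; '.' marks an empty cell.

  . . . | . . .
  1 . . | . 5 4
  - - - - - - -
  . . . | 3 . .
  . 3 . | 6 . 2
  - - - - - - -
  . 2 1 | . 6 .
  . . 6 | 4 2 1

Step 1. [r5c1∈{3,4,5}] in row 5, 4 fits only at r5c1 ⇒ r5c1=4.
Step 2. [r4c1∈{5}] only 5 remains possible at r4c1. So r4c1=5.
Step 3. [r1c5∈{1,3}] in col 5, 3 fits only at r1c5, so r1c5=3.
Step 4. [r4c3∈{4}] r4c3 is down to just 4 ⇒ r4c3=4.
Step 5. [r3c3∈{2}] nothing but 2 survives at r3c3, so r3c3=2.
Step 6. [r2c2∈{6}] r2c2's peers cover all but 6. So r2c2=6.
Step 7. [r3c5∈{1,4}] in row 3, 4 fits only at r3c5, so r3c5=4.
Step 8. [r1c1∈{2}] only 2 remains possible at r1c1 ⇒ r1c1=2.
Step 9. [r1c2∈{4,5}] r1c2 is the only open cell in row 1 admitting 4. So r1c2=4.
Step 10. [r5c6∈{3,5}] in row 5, 3 fits only at r5c6 ⇒ r5c6=3.
Step 11. [r1c4∈{1}] nothing but 1 survives at r1c4 ⇒ r1c4=1.
Step 12. [r3c6∈{5}] r3c6 is down to just 5 ⇒ r3c6=5.
Step 13. [r3c1∈{6}] nothing but 6 survives at r3c1 ⇒ r3c1=6.
Step 14. [r2c4∈{2}] nothing but 2 survives at r2c4, so r2c4=2.
Step 15. [r6c2∈{5}] nothing but 5 survives at r6c2. So r6c2=5.
Step 16. [r3c2∈{1}] r3c2's peers cover all but 1, so r3c2=1.
Step 17. [r5c4∈{5}] r5c4's peers cover all but 5, so r5c4=5.
Step 18. [r4c5∈{1}] r4c5 has the single candidate 1, so r4c5=1.
Step 19. [r2c3∈{3}] only 3 remains possible at r2c3. So r2c3=3.
Step 20. [r1c3∈{5}] r1c3's peers cover all but 5. So r1c3=5.
Step 21. [r6c1∈{3}] only 3 remains possible at r6c1. So r6c1=3.
Step 22. [r1c6∈{6}] r1c6 has the single candidate 6. So r1c6=6.

Answer: 2 4 5 1 3 6 / 1 6 3 2 5 4 / 6 1 2 3 4 5 / 5 3 4 6 1 2 / 4 2 1 5 6 3 / 3 5 6 4 2 1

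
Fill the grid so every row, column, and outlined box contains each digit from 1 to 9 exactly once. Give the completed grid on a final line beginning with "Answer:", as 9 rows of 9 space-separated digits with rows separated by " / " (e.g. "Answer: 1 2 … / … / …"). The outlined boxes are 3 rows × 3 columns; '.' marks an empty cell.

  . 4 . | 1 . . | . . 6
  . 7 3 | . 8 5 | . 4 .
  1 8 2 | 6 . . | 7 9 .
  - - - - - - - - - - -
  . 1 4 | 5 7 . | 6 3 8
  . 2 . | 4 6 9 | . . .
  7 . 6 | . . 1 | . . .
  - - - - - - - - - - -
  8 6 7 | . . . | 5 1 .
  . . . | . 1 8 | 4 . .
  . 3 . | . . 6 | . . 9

Step 1. [r1c7∈{2,3,8}] 3 has one home in col 7: r1c7, so r1c7=3.
Step 2. [r4c6∈{2}] only 2 remains possible at r4c6. So r4c6=2.
Step 3. [r4c1∈{9}] nothing but 9 survives at r4c1. So r4c1=9.
Step 4. [r6c2∈{5}] r6c2 has the single candidate 5. So r6c2=5.
Step 5. [r6c8∈{2}] only 2 remains possible at r6c8 ⇒ r6c8=2.
Step 6. [r1c5∈{2,9}] in row 1, 2 fits only at r1c5. So r1c5=2.
Step 7. [r7c5∈{3,4,9}] in col 5, 9 fits only at r7c5 ⇒ r7c5=9.
Step 8. [r1c1∈{5}] r1c1's peers cover all but 5. So r1c1=5.
Step 9. [r7c6∈{3,4}] r7c6 is the only open cell in row 7 admitting 4, so r7c6=4.
Step 10. [r8c1∈{2}] r8c1 has the single candidate 2. So r8c1=2.
Step 11. [r9c7∈{2,8}] across col 7, 8 lands solely at r9c7. So r9c7=8.
Step 12. [r9c8∈{7}] r9c8's peers cover all but 7, so r9c8=7.
Step 13. [r7c9∈{2,3}] in box 9, 2 fits only at r7c9, so r7c9=2.
Step 14. [r8c3∈{5,9}] r8c3 is the only open cell in row 8 admitting 5. So r8c3=5.
Step 15. [r5c7∈{1}] r5c7's peers cover all but 1. So r5c7=1.
Step 16. [r7c4∈{3}] only 3 remains possible at r7c4. So r7c4=3.
Step 17. [r5c8∈{5}] r5c8's peers cover all but 5, so r5c8=5.
Step 18. [r3c6∈{3}] r3c6 has the single candidate 3. So r3c6=3.
Step 19. [r6c9∈{4}] nothing but 4 survives at r6c9. So r6c9=4.
Step 20. [r8c2∈{9}] r8c2 is down to just 9 ⇒ r8c2=9.
Step 21. [r2c7∈{2}] r2c7 is down to just 2. So r2c7=2.
Step 22. [r2c1∈{6}] r2c1 has the single candidate 6, so r2c1=6.
Step 23. [r8c4∈{7}] r8c4 has the single candidate 7. So r8c4=7.
Step 24. [r1c6∈{7}] only 7 remains possible at r1c6. So r1c6=7.
Step 25. [r2c4∈{9}] nothing but 9 survives at r2c4. So r2c4=9.
Step 26. [r9c3∈{1}] r9c3's peers cover all but 1, so r9c3=1.
Step 27. [r9c1∈{4}] nothing but 4 survives at r9c1. So r9c1=4.
Step 28. [r1c3∈{9}] r1c3's peers cover all but 9, so r1c3=9.
Step 29. [r5c1∈{3}] only 3 remains possible at r5c1 ⇒ r5c1=3.
Step 30. [r3c9∈{5}] only 5 remains possible at r3c9 ⇒ r3c9=5.
Step 31. [r5c3∈{8}] r5c3's peers cover all but 8. So r5c3=8.
Step 32. [r5c9∈{7}] r5c9 is down to just 7. So r5c9=7.
Step 33. [r6c4∈{8}] r6c4 has the single candidate 8, so r6c4=8.
Step 34. [r3c5∈{4}] r3c5's peers cover all but 4, so r3c5=4.
Step 35. [r2c9∈{1}] only 1 remains possible at r2c9. So r2c9=1.
Step 36. [r9c4∈{2}] r9c4's peers cover all but 2. So r9c4=2.
Step 37. [r6c7∈{9}] r6c7's peers cover all but 9, so r6c7=9.
Step 38. [r6c5∈{3}] r6c5 has the single candidate 3 ⇒ r6c5=3.
Step 39. [r9c5∈{5}] nothing but 5 survives at r9c5 ⇒ r9c5=5.
Step 40. [r8c9∈{3}] r8c9's peers cover all but 3 ⇒ r8c9=3.
Step 41. [r1c8∈{8}] r1c8 is down to just 8 ⇒ r1c8=8.
Step 42. [r8c8∈{6}] r8c8 has the single candidate 6. So r8c8=6.

Answer: 5 4 9 1 2 7 3 8 6 / 6 7 3 9 8 5 2 4 1 / 1 8 2 6 4 3 7 9 5 / 9 1 4 5 7 2 6 3 8 / 3 2 8 4 6 9 1 5 7 / 7 5 6 8 3 1 9 2 4 / 8 6 7 3 9 4 5 1 2 / 2 9 5 7 1 8 4 6 3 / 4 3 1 2 5 6 8 7 9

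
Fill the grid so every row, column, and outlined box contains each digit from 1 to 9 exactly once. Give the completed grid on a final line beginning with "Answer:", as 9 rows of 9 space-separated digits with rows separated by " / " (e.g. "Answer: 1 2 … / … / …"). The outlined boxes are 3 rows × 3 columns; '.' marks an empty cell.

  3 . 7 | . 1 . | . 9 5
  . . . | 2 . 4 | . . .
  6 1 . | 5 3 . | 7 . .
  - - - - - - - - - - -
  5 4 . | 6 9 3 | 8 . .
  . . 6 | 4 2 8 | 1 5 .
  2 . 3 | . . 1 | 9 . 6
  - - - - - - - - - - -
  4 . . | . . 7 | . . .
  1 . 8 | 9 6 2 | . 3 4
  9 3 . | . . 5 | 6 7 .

Step 1. [r7c5∈{8}] only 8 remains possible at r7c5, so r7c5=8.
Step 2. [r9c9∈{1,2,8}] row 9 places 8 nowhere but r9c9, so r9c9=8.
Step 3. [r3c9∈{2}] r3c9 is down to just 2 ⇒ r3c9=2.
Step 4. [r7c7∈{2,5}] 2 has one home in col 7: r7c7 ⇒ r7c7=2.
Step 5. [r5c1∈{7}] nothing but 7 survives at r5c1. So r5c1=7.
Step 6. [r7c8∈{1}] nothing but 1 survives at r7c8 ⇒ r7c8=1.
Step 7. [r2c1∈{8}] r2c1 is down to just 8 ⇒ r2c1=8.
Step 8. [r7c3∈{5}] r7c3's peers cover all but 5. So r7c3=5.
Step 9. [r2c3∈{9}] only 9 remains possible at r2c3, so r2c3=9.
Step 10. [r2c5∈{7}] r2c5's peers cover all but 7. So r2c5=7.
Step 11. [r3c8∈{4,8}] 8 has one home in row 3: r3c8. So r3c8=8.
Step 12. [r2c9∈{1,3}] r2c9 is the only open cell in row 2 admitting 1. So r2c9=1.
Step 13. [r8c7∈{5}] r8c7's peers cover all but 5 ⇒ r8c7=5.
Step 14. [r6c2∈{8}] r6c2 is down to just 8 ⇒ r6c2=8.
Step 15. [r7c9∈{9}] r7c9 has the single candidate 9 ⇒ r7c9=9.
Step 16. [r5c9∈{3}] nothing but 3 survives at r5c9. So r5c9=3.
Step 17. [r9c4∈{1}] r9c4's peers cover all but 1 ⇒ r9c4=1.
Step 18. [r2c2∈{5}] r2c2 has the single candidate 5. So r2c2=5.
Step 19. [r4c3∈{1}] r4c3's peers cover all but 1. So r4c3=1.
Step 20. [r5c2∈{9}] r5c2 has the single candidate 9. So r5c2=9.
Step 21. [r1c6∈{6}] r1c6's peers cover all but 6, so r1c6=6.
Step 22. [r7c4∈{3}] nothing but 3 survives at r7c4 ⇒ r7c4=3.
Step 23. [r1c4∈{8}] r1c4 has the single candidate 8. So r1c4=8.
Step 24. [r6c4∈{7}] only 7 remains possible at r6c4. So r6c4=7.
Step 25. [r6c8∈{4}] nothing but 4 survives at r6c8. So r6c8=4.
Step 26. [r2c8∈{6}] r2c8 has the single candidate 6, so r2c8=6.
Step 27. [r1c7∈{4}] r1c7 is down to just 4, so r1c7=4.
Step 28. [r8c2∈{7}] r8c2 is down to just 7. So r8c2=7.
Step 29. [r9c3∈{2}] r9c3 is down to just 2. So r9c3=2.
Step 30. [r4c8∈{2}] r4c8 has the single candidate 2 ⇒ r4c8=2.
Step 31. [r3c6∈{9}] only 9 remains possible at r3c6 ⇒ r3c6=9.
Step 32. [r6c5∈{5}] r6c5's peers cover all but 5. So r6c5=5.
Step 33. [r2c7∈{3}] r2c7 is down to just 3, so r2c7=3.
Step 34. [r9c5∈{4}] r9c5 is down to just 4. So r9c5=4.
Step 35. [r1c2∈{2}] only 2 remains possible at r1c2, so r1c2=2.
Step 36. [r3c3∈{4}] r3c3's peers cover all but 4 ⇒ r3c3=4.
Step 37. [r4c9∈{7}] nothing but 7 survives at r4c9, so r4c9=7.
Step 38. [r7c2∈{6}] r7c2 has the single candidate 6 ⇒ r7c2=6.

Answer: 3 2 7 8 1 6 4 9 5 / 8 5 9 2 7 4 3 6 1 / 6 1 4 5 3 9 7 8 2 / 5 4 1 6 9 3 8 2 7 / 7 9 6 4 2 8 1 5 3 / 2 8 3 7 5 1 9 4 6 / 4 6 5 3 8 7 2 1 9 / 1 7 8 9 6 2 5 3 4 / 9 3 2 1 4 5 6 7 8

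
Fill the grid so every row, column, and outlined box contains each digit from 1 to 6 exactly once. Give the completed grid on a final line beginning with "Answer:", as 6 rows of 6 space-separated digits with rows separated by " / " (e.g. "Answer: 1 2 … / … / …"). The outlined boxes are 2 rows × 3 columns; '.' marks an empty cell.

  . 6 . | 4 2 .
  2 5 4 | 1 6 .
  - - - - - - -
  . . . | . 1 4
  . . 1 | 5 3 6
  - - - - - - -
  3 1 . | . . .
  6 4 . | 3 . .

Step 1. [r6c5∈{5}] r6c5 has the single candidate 5, so r6c5=5.
Step 2. [r3c4∈{2}] r3c4's peers cover all but 2, so r3c4=2.
Step 3. [r6c3∈{2}] r6c3's peers cover all but 2, so r6c3=2.
Step 4. [r3c3∈{3,5,6}] row 3 places 6 nowhere but r3c3 ⇒ r3c3=6.
Step 5. [r1c3∈{3}] r1c3's peers cover all but 3. So r1c3=3.
Step 6. [r2c6∈{3}] nothing but 3 survives at r2c6, so r2c6=3.
Step 7. [r1c1∈{1}] only 1 remains possible at r1c1, so r1c1=1.
Step 8. [r1c6∈{5}] r1c6's peers cover all but 5 ⇒ r1c6=5.
Step 9. [r4c1∈{4}] nothing but 4 survives at r4c1. So r4c1=4.
Step 10. [r4c2∈{2}] r4c2 has the single candidate 2 ⇒ r4c2=2.
Step 11. [r5c4∈{6}] r5c4 is down to just 6 ⇒ r5c4=6.
Step 12. [r6c6∈{1}] r6c6 is down to just 1 ⇒ r6c6=1.
Step 13. [r5c6∈{2}] r5c6's peers cover all but 2. So r5c6=2.
Step 14. [r5c5∈{4}] r5c5 is down to just 4, so r5c5=4.
Step 15. [r3c2∈{3}] nothing but 3 survives at r3c2 ⇒ r3c2=3.
Step 16. [r5c3∈{5}] r5c3 has the single candidate 5, so r5c3=5.
Step 17. [r3c1∈{5}] r3c1 is down to just 5. So r3c1=5.

Answer: 1 6 3 4 2 5 / 2 5 4 1 6 3 / 5 3 6 2 1 4 / 4 2 1 5 3 6 / 3 1 5 6 4 2 / 6 4 2 3 5 1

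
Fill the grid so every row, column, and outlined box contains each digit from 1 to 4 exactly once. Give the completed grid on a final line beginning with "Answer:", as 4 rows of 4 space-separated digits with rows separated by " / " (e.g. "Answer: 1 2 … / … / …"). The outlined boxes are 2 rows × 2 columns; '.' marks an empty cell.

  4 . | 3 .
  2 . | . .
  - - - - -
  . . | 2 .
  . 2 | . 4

Step 1. [r2c4∈{1}] r2c4 has the single candidate 1. So r2c4=1.
Step 2. [r4c1∈{1,3}] r4c1 is the only open cell in row 4 admitting 3. So r4c1=3.
Step 3. [r1c2∈{1}] r1c2 is down to just 1, so r1c2=1.
Step 4. [r1c4∈{2}] r1c4 is down to just 2, so r1c4=2.
Step 5. [r4c3∈{1}] r4c3's peers cover all but 1, so r4c3=1.
Step 6. [r3c1∈{1}] only 1 remains possible at r3c1. So r3c1=1.
Step 7. [r2c2∈{3}] nothing but 3 survives at r2c2, so r2c2=3.
Step 8. [r2c3∈{4}] only 4 remains possible at r2c3. So r2c3=4.
Step 9. [r3c4∈{3}] nothing but 3 survives at r3c4 ⇒ r3c4=3.
Step 10. [r3c2∈{4}] r3c2 has the single candidate 4 ⇒ r3c2=4.

Answer: 4 1 3 2 / 2 3 4 1 / 1 4 2 3 / 3 2 1 4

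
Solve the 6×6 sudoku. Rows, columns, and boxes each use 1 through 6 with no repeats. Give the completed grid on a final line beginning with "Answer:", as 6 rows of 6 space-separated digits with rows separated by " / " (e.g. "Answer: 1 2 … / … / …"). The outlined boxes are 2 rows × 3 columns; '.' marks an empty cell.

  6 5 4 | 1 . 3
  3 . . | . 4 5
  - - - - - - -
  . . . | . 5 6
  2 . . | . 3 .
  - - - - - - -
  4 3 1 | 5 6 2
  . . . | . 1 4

Step 1. [r2c2∈{1,2}] in row 2, 1 fits only at r2c2, so r2c2=1.
Step 2. [r4c3∈{5,6}] r4c3 is the only open cell in row 4 admitting 5, so r4c3=5.
Step 3. [r3c4∈{2,4}] across row 3, 2 lands solely at r3c4, so r3c4=2.
Step 4. [r6c2∈{2,6}] 2 has one home in col 2: r6c2 ⇒ r6c2=2.
Step 5. [r3c2∈{4}] only 4 remains possible at r3c2. So r3c2=4.
Step 6. [r4c2∈{6}] nothing but 6 survives at r4c2. So r4c2=6.
Step 7. [r2c4∈{6}] only 6 remains possible at r2c4. So r2c4=6.
Step 8. [r1c5∈{2}] r1c5 is down to just 2 ⇒ r1c5=2.
Step 9. [r4c6∈{1}] r4c6 has the single candidate 1, so r4c6=1.
Step 10. [r2c3∈{2}] r2c3 has the single candidate 2. So r2c3=2.
Step 11. [r4c4∈{4}] only 4 remains possible at r4c4 ⇒ r4c4=4.
Step 12. [r6c4∈{3}] nothing but 3 survives at r6c4. So r6c4=3.
Step 13. [r6c3∈{6}] r6c3 is down to just 6 ⇒ r6c3=6.
Step 14. [r3c1∈{1}] r3c1 is down to just 1. So r3c1=1.
Step 15. [r3c3∈{3}] r3c3's peers cover all but 3, so r3c3=3.
Step 16. [r6c1∈{5}] only 5 remains possible at r6c1 ⇒ r6c1=5.

Answer: 6 5 4 1 2 3 / 3 1 2 6 4 5 / 1 4 3 2 5 6 / 2 6 5 4 3 1 / 4 3 1 5 6 2 / 5 2 6 3 1 4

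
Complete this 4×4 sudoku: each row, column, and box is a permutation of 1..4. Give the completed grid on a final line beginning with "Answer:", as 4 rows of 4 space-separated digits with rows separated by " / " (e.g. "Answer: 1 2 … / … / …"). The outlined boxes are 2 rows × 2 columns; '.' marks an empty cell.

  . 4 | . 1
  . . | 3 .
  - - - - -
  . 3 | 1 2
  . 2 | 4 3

Step 1. [r2c1∈{1,2}] r2c1 is the only open cell in row 2 admitting 2, so r2c1=2.
Step 2. [r3c1∈{4}] r3c1's peers cover all but 4 ⇒ r3c1=4.
Step 3. [r2c4∈{4}] r2c4's peers cover all but 4 ⇒ r2c4=4.
Step 4. [r2c2∈{1}] only 1 remains possible at r2c2 ⇒ r2c2=1.
Step 5. [r1c1∈{3}] only 3 remains possible at r1c1. So r1c1=3.
Step 6. [r1c3∈{2}] nothing but 2 survives at r1c3. So r1c3=2.
Step 7. [r4c1∈{1}] r4c1 is down to just 1, so r4c1=1.

Answer: 3 4 2 1 / 2 1 3 4 / 4 3 1 2 / 1 2 4 3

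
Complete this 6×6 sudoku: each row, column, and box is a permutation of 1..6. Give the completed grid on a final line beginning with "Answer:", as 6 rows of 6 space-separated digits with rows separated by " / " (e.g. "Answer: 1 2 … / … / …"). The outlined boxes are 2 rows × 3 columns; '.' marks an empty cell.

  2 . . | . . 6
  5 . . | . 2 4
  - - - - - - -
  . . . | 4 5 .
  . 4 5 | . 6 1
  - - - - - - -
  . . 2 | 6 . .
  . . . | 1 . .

Step 1. [r4c1∈{3}] r4c1's peers cover all but 3 ⇒ r4c1=3.
Step 2. [r2c4∈{3}] r2c4 is down to just 3. So r2c4=3.
Step 3. [r3c6∈{2,3}] row 3 places 3 nowhere but r3c6, so r3c6=3.
Step 4. [r1c3∈{1,3,4}] across row 1, 4 lands solely at r1c3, so r1c3=4.
Step 5. [r6c3∈{3,6}] r6c3 is the only open cell in col 3 admitting 3 ⇒ r6c3=3.
Step 6. [r6c5∈{4}] r6c5 has the single candidate 4. So r6c5=4.
Step 7. [r3c2∈{1,2,6}] r3c2 is the only open cell in row 3 admitting 2 ⇒ r3c2=2.
Step 8. [r6c1∈{6}] r6c1 has the single candidate 6, so r6c1=6.
Step 9. [r2c2∈{1,6}] r2c2 is the only open cell in col 2 admitting 6. So r2c2=6.
Step 10. [r6c2∈{5}] r6c2 is down to just 5. So r6c2=5.
Step 11. [r3c1∈{1}] r3c1 has the single candidate 1, so r3c1=1.
Step 12. [r1c5∈{1}] only 1 remains possible at r1c5. So r1c5=1.
Step 13. [r5c5∈{3}] only 3 remains possible at r5c5, so r5c5=3.
Step 14. [r5c1∈{4}] r5c1 has the single candidate 4. So r5c1=4.
Step 15. [r2c3∈{1}] only 1 remains possible at r2c3, so r2c3=1.
Step 16. [r5c6∈{5}] nothing but 5 survives at r5c6. So r5c6=5.
Step 17. [r1c2∈{3}] r1c2 is down to just 3 ⇒ r1c2=3.
Step 18. [r1c4∈{5}] r1c4's peers cover all but 5. So r1c4=5.
Step 19. [r5c2∈{1}] only 1 remains possible at r5c2. So r5c2=1.
Step 20. [r3c3∈{6}] nothing but 6 survives at r3c3, so r3c3=6.
Step 21. [r6c6∈{2}] nothing but 2 survives at r6c6 ⇒ r6c6=2.
Step 22. [r4c4∈{2}] r4c4 is down to just 2, so r4c4=2.

Answer: 2 3 4 5 1 6 / 5 6 1 3 2 4 / 1 2 6 4 5 3 / 3 4 5 2 6 1 / 4 1 2 6 3 5 / 6 5 3 1 4 2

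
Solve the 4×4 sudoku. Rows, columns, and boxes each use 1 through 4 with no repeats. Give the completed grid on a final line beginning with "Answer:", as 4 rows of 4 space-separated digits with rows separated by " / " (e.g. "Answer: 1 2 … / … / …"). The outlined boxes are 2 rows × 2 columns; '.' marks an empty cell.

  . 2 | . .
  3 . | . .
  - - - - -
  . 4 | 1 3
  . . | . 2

Step 1. [r2c2∈{1}] r2c2 is down to just 1. So r2c2=1.
Step 2. [r2c4∈{4}] r2c4 is down to just 4 ⇒ r2c4=4.
Step 3. [r4c3∈{4}] only 4 remains possible at r4c3. So r4c3=4.
Step 4. [r3c1∈{2}] r3c1's peers cover all but 2. So r3c1=2.
Step 5. [r1c1∈{4}] nothing but 4 survives at r1c1, so r1c1=4.
Step 6. [r2c3∈{2}] r2c3's peers cover all but 2. So r2c3=2.
Step 7. [r4c2∈{3}] nothing but 3 survives at r4c2. So r4c2=3.
Step 8. [r1c4∈{1}] r1c4 has the single candidate 1, so r1c4=1.
Step 9. [r1c3∈{3}] r1c3 has the single candidate 3, so r1c3=3.
Step 10. [r4c1∈{1}] only 1 remains possible at r4c1, so r4c1=1.

Answer: 4 2 3 1 / 3 1 2 4 / 2 4 1 3 / 1 3 4 2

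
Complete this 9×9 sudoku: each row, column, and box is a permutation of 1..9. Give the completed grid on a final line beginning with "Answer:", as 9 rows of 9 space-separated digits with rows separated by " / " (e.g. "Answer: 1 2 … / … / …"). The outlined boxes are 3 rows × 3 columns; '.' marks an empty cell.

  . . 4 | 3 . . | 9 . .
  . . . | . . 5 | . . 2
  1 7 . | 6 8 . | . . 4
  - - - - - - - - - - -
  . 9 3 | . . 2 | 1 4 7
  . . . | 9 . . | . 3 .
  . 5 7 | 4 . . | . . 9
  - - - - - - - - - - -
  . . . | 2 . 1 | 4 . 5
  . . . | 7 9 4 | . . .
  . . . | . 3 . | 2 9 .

Step 1. [r7c5∈{6}] r7c5 is down to just 6, so r7c5=6.
Step 2. [r4c1∈{6,8}] row 4 places 6 nowhere but r4c1 ⇒ r4c1=6.
Step 3. [r9c6∈{8}] r9c6's peers cover all but 8 ⇒ r9c6=8.
Step 4. [r3c3∈{2,5,9}] across row 3, 2 lands solely at r3c3 ⇒ r3c3=2.
Step 5. [r2c7∈{3,6,7,8}] r2c7 is the only open cell in col 7 admitting 7. So r2c7=7.
Step 6. [r8c9∈{1,3,6,8}] in col 9, 3 fits only at r8c9, so r8c9=3.
Step 7. [r5c7∈{5,6,8}] box 6 places 5 nowhere but r5c7 ⇒ r5c7=5.
Step 8. [r1c1∈{5,8}] 5 has one home in box 1: r1c1 ⇒ r1c1=5.
Step 9. [r8c3∈{1,5,6,8}] row 8 places 5 nowhere but r8c3, so r8c3=5.
Step 10. [r2c4∈{1}] r2c4's peers cover all but 1 ⇒ r2c4=1.
Step 11. [r6c8∈{2,6,8}] 2 has one home in col 8: r6c8, so r6c8=2.
Step 12. [r6c1∈{8}] r6c1 has the single candidate 8. So r6c1=8.
Step 13. [r8c7∈{6,8}] in col 7, 8 fits only at r8c7 ⇒ r8c7=8.
Step 14. [r5c3∈{1}] r5c3 is down to just 1 ⇒ r5c3=1.
Step 15. [r9c3∈{6}] r9c3 has the single candidate 6, so r9c3=6.
Step 16. [r9c9∈{1}] r9c9's peers cover all but 1. So r9c9=1.
Step 17. [r9c1∈{4,7}] across row 9, 7 lands solely at r9c1 ⇒ r9c1=7.
Step 18. [r8c8∈{6}] only 6 remains possible at r8c8 ⇒ r8c8=6.
Step 19. [r2c8∈{8}] r2c8 has the single candidate 8, so r2c8=8.
Step 20. [r6c7∈{6}] only 6 remains possible at r6c7. So r6c7=6.
Step 21. [r5c1∈{2,4}] in col 1, 4 fits only at r5c1, so r5c1=4.
Step 22. [r1c6∈{7}] r1c6's peers cover all but 7, so r1c6=7.
Step 23. [r2c3∈{9}] nothing but 9 survives at r2c3. So r2c3=9.
Step 24. [r2c2∈{3,6}] 6 has one home in row 2: r2c2, so r2c2=6.
Step 25. [r7c2∈{3,8}] across col 2, 3 lands solely at r7c2 ⇒ r7c2=3.
Step 26. [r4c5∈{5}] r4c5 has the single candidate 5, so r4c5=5.
Step 27. [r5c2∈{2}] only 2 remains possible at r5c2 ⇒ r5c2=2.
Step 28. [r5c5∈{7}] r5c5 is down to just 7. So r5c5=7.
Step 29. [r2c1∈{3}] r2c1 has the single candidate 3 ⇒ r2c1=3.
Step 30. [r7c1∈{9}] r7c1 is down to just 9 ⇒ r7c1=9.
Step 31. [r9c2∈{4}] r9c2's peers cover all but 4, so r9c2=4.
Step 32. [r8c2∈{1}] only 1 remains possible at r8c2 ⇒ r8c2=1.
Step 33. [r4c4∈{8}] only 8 remains possible at r4c4 ⇒ r4c4=8.
Step 34. [r9c4∈{5}] nothing but 5 survives at r9c4, so r9c4=5.
Step 35. [r2c5∈{4}] r2c5's peers cover all but 4, so r2c5=4.
Step 36. [r3c7∈{3}] r3c7's peers cover all but 3 ⇒ r3c7=3.
Step 37. [r6c5∈{1}] only 1 remains possible at r6c5 ⇒ r6c5=1.
Step 38. [r1c5∈{2}] r1c5 has the single candidate 2 ⇒ r1c5=2.
Step 39. [r1c2∈{8}] r1c2's peers cover all but 8 ⇒ r1c2=8.
Step 40. [r6c6∈{3}] r6c6's peers cover all but 3 ⇒ r6c6=3.
Step 41. [r7c3∈{8}] r7c3 has the single candidate 8, so r7c3=8.
Step 42. [r8c1∈{2}] r8c1's peers cover all but 2 ⇒ r8c1=2.
Step 43. [r1c9∈{6}] only 6 remains possible at r1c9, so r1c9=6.
Step 44. [r7c8∈{7}] nothing but 7 survives at r7c8. So r7c8=7.
Step 45. [r3c8∈{5}] nothing but 5 survives at r3c8. So r3c8=5.
Step 46. [r1c8∈{1}] only 1 remains possible at r1c8. So r1c8=1.
Step 47. [r5c9∈{8}] r5c9 is down to just 8 ⇒ r5c9=8.
Step 48. [r5c6∈{6}] r5c6 is down to just 6. So r5c6=6.
Step 49. [r3c6∈{9}] only 9 remains possible at r3c6. So r3c6=9.

Answer: 5 8 4 3 2 7 9 1 6 / 3 6 9 1 4 5 7 8 2 / 1 7 2 6 8 9 3 5 4 / 6 9 3 8 5 2 1 4 7 / 4 2 1 9 7 6 5 3 8 / 8 5 7 4 1 3 6 2 9 / 9 3 8 2 6 1 4 7 5 / 2 1 5 7 9 4 8 6 3 / 7 4 6 5 3 8 2 9 1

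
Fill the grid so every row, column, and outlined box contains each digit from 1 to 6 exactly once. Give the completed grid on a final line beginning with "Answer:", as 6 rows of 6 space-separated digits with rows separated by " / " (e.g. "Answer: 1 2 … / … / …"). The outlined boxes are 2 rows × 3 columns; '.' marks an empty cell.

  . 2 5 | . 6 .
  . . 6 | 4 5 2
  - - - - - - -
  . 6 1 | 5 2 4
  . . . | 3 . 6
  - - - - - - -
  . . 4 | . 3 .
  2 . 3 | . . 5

Step 1. [r5c6∈{1}] nothing but 1 survives at r5c6 ⇒ r5c6=1.
Step 2. [r2c2∈{1,3}] col 2 places 3 nowhere but r2c2 ⇒ r2c2=3.
Step 3. [r4c2∈{4,5}] in col 2, 4 fits only at r4c2 ⇒ r4c2=4.
Step 4. [r5c1∈{5,6}] 6 has one home in col 1: r5c1. So r5c1=6.
Step 5. [r1c4∈{1}] r1c4 is down to just 1. So r1c4=1.
Step 6. [r4c3∈{2}] r4c3 has the single candidate 2, so r4c3=2.
Step 7. [r6c5∈{4}] r6c5 has the single candidate 4 ⇒ r6c5=4.
Step 8. [r3c1∈{3}] r3c1 is down to just 3, so r3c1=3.
Step 9. [r5c2∈{5}] r5c2's peers cover all but 5 ⇒ r5c2=5.
Step 10. [r1c6∈{3}] r1c6's peers cover all but 3. So r1c6=3.
Step 11. [r6c4∈{6}] r6c4's peers cover all but 6. So r6c4=6.
Step 12. [r4c5∈{1}] only 1 remains possible at r4c5. So r4c5=1.
Step 13. [r6c2∈{1}] only 1 remains possible at r6c2, so r6c2=1.
Step 14. [r2c1∈{1}] r2c1 has the single candidate 1. So r2c1=1.
Step 15. [r1c1∈{4}] r1c1 is down to just 4 ⇒ r1c1=4.
Step 16. [r5c4∈{2}] r5c4 has the single candidate 2, so r5c4=2.
Step 17. [r4c1∈{5}] r4c1's peers cover all but 5 ⇒ r4c1=5.

Answer: 4 2 5 1 6 3 / 1 3 6 4 5 2 / 3 6 1 5 2 4 / 5 4 2 3 1 6 / 6 5 4 2 3 1 / 2 1 3 6 4 5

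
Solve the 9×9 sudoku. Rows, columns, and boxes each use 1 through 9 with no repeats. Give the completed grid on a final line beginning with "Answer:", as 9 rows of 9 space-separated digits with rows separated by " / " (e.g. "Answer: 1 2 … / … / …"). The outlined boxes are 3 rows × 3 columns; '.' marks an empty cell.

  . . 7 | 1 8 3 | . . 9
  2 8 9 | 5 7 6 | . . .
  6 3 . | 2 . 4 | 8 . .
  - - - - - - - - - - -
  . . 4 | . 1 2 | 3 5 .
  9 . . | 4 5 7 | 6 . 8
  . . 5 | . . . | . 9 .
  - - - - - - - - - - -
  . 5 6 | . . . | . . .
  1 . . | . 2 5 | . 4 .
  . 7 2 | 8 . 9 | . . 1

Step 1. [r4c9∈{7}] r4c9 is down to just 7. So r4c9=7.
Step 2. [r7c8∈{2,3,7,8}] in col 8, 8 fits only at r7c8 ⇒ r7c8=8.
Step 3. [r7c7∈{2,7,9}] r7c7 is the only open cell in row 7 admitting 9 ⇒ r7c7=9.
Step 4. [r8c9∈{3,6}] in col 9, 6 fits only at r8c9. So r8c9=6.
Step 5. [r9c8∈{3}] nothing but 3 survives at r9c8, so r9c8=3.
Step 6. [r9c1∈{4}] r9c1 has the single candidate 4 ⇒ r9c1=4.
Step 7. [r7c1∈{3}] only 3 remains possible at r7c1, so r7c1=3.
Step 8. [r2c8∈{1}] r2c8's peers cover all but 1, so r2c8=1.
Step 9. [r5c8∈{2}] r5c8's peers cover all but 2 ⇒ r5c8=2.
Step 10. [r2c7∈{4}] r2c7 has the single candidate 4. So r2c7=4.
Step 11. [r5c2∈{1}] r5c2 has the single candidate 1 ⇒ r5c2=1.
Step 12. [r6c5∈{3,6}] in col 5, 3 fits only at r6c5. So r6c5=3.
Step 13. [r6c4∈{6}] only 6 remains possible at r6c4, so r6c4=6.
Step 14. [r7c4∈{7}] r7c4's peers cover all but 7, so r7c4=7.
Step 15. [r1c1∈{5}] nothing but 5 survives at r1c1 ⇒ r1c1=5.
Step 16. [r6c1∈{7,8}] 7 has one home in row 6: r6c1, so r6c1=7.
Step 17. [r1c7∈{2}] nothing but 2 survives at r1c7, so r1c7=2.
Step 18. [r5c3∈{3}] r5c3's peers cover all but 3, so r5c3=3.
Step 19. [r4c1∈{8}] nothing but 8 survives at r4c1. So r4c1=8.
Step 20. [r6c9∈{4}] r6c9 has the single candidate 4, so r6c9=4.
Step 21. [r9c5∈{6}] r9c5 has the single candidate 6 ⇒ r9c5=6.
Step 22. [r6c7∈{1}] r6c7 has the single candidate 1 ⇒ r6c7=1.
Step 23. [r3c5∈{9}] only 9 remains possible at r3c5, so r3c5=9.
Step 24. [r9c7∈{5}] r9c7's peers cover all but 5. So r9c7=5.
Step 25. [r8c7∈{7}] only 7 remains possible at r8c7, so r8c7=7.
Step 26. [r8c2∈{9}] r8c2 is down to just 9 ⇒ r8c2=9.
Step 27. [r4c4∈{9}] r4c4's peers cover all but 9. So r4c4=9.
Step 28. [r4c2∈{6}] r4c2 is down to just 6. So r4c2=6.
Step 29. [r1c8∈{6}] only 6 remains possible at r1c8 ⇒ r1c8=6.
Step 30. [r3c9∈{5}] r3c9 is down to just 5. So r3c9=5.
Step 31. [r3c8∈{7}] r3c8 is down to just 7, so r3c8=7.
Step 32. [r2c9∈{3}] r2c9 is down to just 3, so r2c9=3.
Step 33. [r6c2∈{2}] nothing but 2 survives at r6c2. So r6c2=2.
Step 34. [r8c3∈{8}] nothing but 8 survives at r8c3, so r8c3=8.
Step 35. [r1c2∈{4}] r1c2 is down to just 4 ⇒ r1c2=4.
Step 36. [r8c4∈{3}] r8c4's peers cover all but 3 ⇒ r8c4=3.
Step 37. [r7c6∈{1}] nothing but 1 survives at r7c6. So r7c6=1.
Step 38. [r6c6∈{8}] nothing but 8 survives at r6c6, so r6c6=8.
Step 39. [r7c5∈{4}] r7c5's peers cover all but 4. So r7c5=4.
Step 40. [r3c3∈{1}] r3c3 has the single candidate 1 ⇒ r3c3=1.
Step 41. [r7c9∈{2}] nothing but 2 survives at r7c9, so r7c9=2.

Answer: 5 4 7 1 8 3 2 6 9 / 2 8 9 5 7 6 4 1 3 / 6 3 1 2 9 4 8 7 5 / 8 6 4 9 1 2 3 5 7 / 9 1 3 4 5 7 6 2 8 / 7 2 5 6 3 8 1 9 4 / 3 5 6 7 4 1 9 8 2 / 1 9 8 3 2 5 7 4 6 / 4 7 2 8 6 9 5 3 1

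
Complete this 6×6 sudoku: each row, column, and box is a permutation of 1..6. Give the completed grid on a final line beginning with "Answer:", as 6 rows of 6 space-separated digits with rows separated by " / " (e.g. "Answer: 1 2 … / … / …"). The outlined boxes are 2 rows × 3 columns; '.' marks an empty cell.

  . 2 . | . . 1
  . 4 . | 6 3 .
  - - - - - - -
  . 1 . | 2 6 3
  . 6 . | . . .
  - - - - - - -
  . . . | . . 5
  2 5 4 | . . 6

Step 1. [r3c3∈{5}] nothing but 5 survives at r3c3, so r3c3=5.
Step 2. [r6c5∈{1}] nothing but 1 survives at r6c5, so r6c5=1.
Step 3. [r4c6∈{4}] only 4 remains possible at r4c6 ⇒ r4c6=4.
Step 4. [r5c2∈{3}] r5c2 has the single candidate 3. So r5c2=3.
Step 5. [r2c1∈{1,5}] in row 2, 5 fits only at r2c1, so r2c1=5.
Step 6. [r5c1∈{1,6}] in col 1, 1 fits only at r5c1 ⇒ r5c1=1.
Step 7. [r4c5∈{5}] r4c5 is down to just 5 ⇒ r4c5=5.
Step 8. [r4c1∈{3}] nothing but 3 survives at r4c1. So r4c1=3.
Step 9. [r1c5∈{4}] nothing but 4 survives at r1c5, so r1c5=4.
Step 10. [r1c1∈{6}] r1c1 has the single candidate 6, so r1c1=6.
Step 11. [r4c4∈{1}] r4c4's peers cover all but 1 ⇒ r4c4=1.
Step 12. [r4c3∈{2}] only 2 remains possible at r4c3, so r4c3=2.
Step 13. [r5c4∈{4}] only 4 remains possible at r5c4. So r5c4=4.
Step 14. [r2c3∈{1}] r2c3's peers cover all but 1 ⇒ r2c3=1.
Step 15. [r1c4∈{5}] nothing but 5 survives at r1c4 ⇒ r1c4=5.
Step 16. [r6c4∈{3}] r6c4 is down to just 3. So r6c4=3.
Step 17. [r5c3∈{6}] only 6 remains possible at r5c3, so r5c3=6.
Step 18. [r2c6∈{2}] r2c6's peers cover all but 2. So r2c6=2.
Step 19. [r5c5∈{2}] r5c5 has the single candidate 2. So r5c5=2.
Step 20. [r1c3∈{3}] only 3 remains possible at r1c3, so r1c3=3.
Step 21. [r3c1∈{4}] only 4 remains possible at r3c1, so r3c1=4.

Answer: 6 2 3 5 4 1 / 5 4 1 6 3 2 / 4 1 5 2 6 3 / 3 6 2 1 5 4 / 1 3 6 4 2 5 / 2 5 4 3 1 6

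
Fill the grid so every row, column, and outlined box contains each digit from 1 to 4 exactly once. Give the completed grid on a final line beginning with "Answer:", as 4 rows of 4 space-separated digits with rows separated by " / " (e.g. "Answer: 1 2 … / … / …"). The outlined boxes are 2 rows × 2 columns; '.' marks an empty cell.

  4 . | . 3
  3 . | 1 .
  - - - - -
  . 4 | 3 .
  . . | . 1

Step 1. [r3c4∈{2}] only 2 remains possible at r3c4 ⇒ r3c4=2.
Step 2. [r2c2∈{2}] only 2 remains possible at r2c2. So r2c2=2.
Step 3. [r1c2∈{1}] r1c2's peers cover all but 1, so r1c2=1.
Step 4. [r3c1∈{1}] r3c1 has the single candidate 1, so r3c1=1.
Step 5. [r4c1∈{2}] only 2 remains possible at r4c1, so r4c1=2.
Step 6. [r1c3∈{2}] r1c3 is down to just 2. So r1c3=2.
Step 7. [r4c3∈{4}] r4c3 is down to just 4, so r4c3=4.
Step 8. [r4c2∈{3}] nothing but 3 survives at r4c2. So r4c2=3.
Step 9. [r2c4∈{4}] r2c4 has the single candidate 4. So r2c4=4.

Answer: 4 1 2 3 / 3 2 1 4 / 1 4 3 2 / 2 3 4 1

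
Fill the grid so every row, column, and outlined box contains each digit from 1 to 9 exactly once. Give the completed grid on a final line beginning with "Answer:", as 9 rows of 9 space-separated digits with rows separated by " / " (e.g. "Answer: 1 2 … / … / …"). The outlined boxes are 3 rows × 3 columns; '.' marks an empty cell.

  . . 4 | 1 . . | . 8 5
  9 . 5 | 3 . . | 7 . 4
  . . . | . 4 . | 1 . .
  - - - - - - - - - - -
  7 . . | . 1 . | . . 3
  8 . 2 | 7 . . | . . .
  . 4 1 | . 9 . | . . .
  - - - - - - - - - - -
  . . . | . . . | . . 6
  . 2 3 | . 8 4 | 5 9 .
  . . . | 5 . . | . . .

Step 1. [r3c6∈{2,5,6,7,8,9}] row 3 places 5 nowhere but r3c6 ⇒ r3c6=5.
Step 2. [r8c4∈{6}] only 6 remains possible at r8c4 ⇒ r8c4=6.
Step 3. [r8c9∈{1,7}] across row 8, 7 lands solely at r8c9. So r8c9=7.
Step 4. [r5c5∈{3,5,6}] r5c5 is the only open cell in col 5 admitting 5 ⇒ r5c5=5.
Step 5. [r8c1∈{1}] nothing but 1 survives at r8c1 ⇒ r8c1=1.
Step 6. [r4c4∈{2,4,8}] 4 has one home in col 4: r4c4 ⇒ r4c4=4.
Step 7. [r6c8∈{2,5,6,7}] 7 has one home in row 6: r6c8, so r6c8=7.
Step 8. [r6c1∈{3,5,6}] r6c1 is the only open cell in row 6 admitting 5 ⇒ r6c1=5.
Step 9. [r6c6∈{2,3,6,8}] row 6 places 3 nowhere but r6c6 ⇒ r6c6=3.
Step 10. [r6c7∈{2,6,8}] row 6 places 6 nowhere but r6c7. So r6c7=6.
Step 11. [r5c2∈{3,6,9}] across row 5, 3 lands solely at r5c2 ⇒ r5c2=3.
Step 12. [r7c2∈{5,7,8,9}] across row 7, 5 lands solely at r7c2, so r7c2=5.
Step 13. [r7c1∈{4}] r7c1 is down to just 4. So r7c1=4.
Step 14. [r9c1∈{6}] only 6 remains possible at r9c1. So r9c1=6.
Step 15. [r5c6∈{6}] r5c6 is down to just 6. So r5c6=6.
Step 16. [r2c2∈{1,6,8}] across row 2, 1 lands solely at r2c2 ⇒ r2c2=1.
Step 17. [r2c6∈{2,8}] across row 2, 8 lands solely at r2c6. So r2c6=8.
Step 18. [r4c6∈{2}] r4c6 is down to just 2 ⇒ r4c6=2.
Step 19. [r4c7∈{8,9}] 8 has one home in row 4: r4c7 ⇒ r4c7=8.
Step 20. [r7c3∈{7,8,9}] 8 has one home in row 7: r7c3, so r7c3=8.
Step 21. [r9c9∈{1,2,8}] row 9 places 8 nowhere but r9c9, so r9c9=8.
Step 22. [r3c2∈{6,7,8}] in row 3, 8 fits only at r3c2, so r3c2=8.
Step 23. [r3c3∈{6,7}] across row 3, 7 lands solely at r3c3 ⇒ r3c3=7.
Step 24. [r9c3∈{9}] r9c3 is down to just 9, so r9c3=9.
Step 25. [r3c8∈{2,3,6}] 6 has one home in row 3: r3c8, so r3c8=6.
Step 26. [r2c8∈{2}] r2c8's peers cover all but 2. So r2c8=2.
Step 27. [r1c7∈{3,9}] 3 has one home in box 3: r1c7. So r1c7=3.
Step 28. [r7c7∈{2}] r7c7 has the single candidate 2 ⇒ r7c7=2.
Step 29. [r3c4∈{2,9}] 2 has one home in col 4: r3c4, so r3c4=2.
Step 30. [r9c2∈{7}] r9c2 is down to just 7, so r9c2=7.
Step 31. [r9c6∈{1}] r9c6's peers cover all but 1, so r9c6=1.
Step 32. [r1c2∈{6}] r1c2's peers cover all but 6. So r1c2=6.
Step 33. [r5c9∈{1,9}] in col 9, 1 fits only at r5c9. So r5c9=1.
Step 34. [r1c6∈{7,9}] r1c6 is the only open cell in row 1 admitting 9 ⇒ r1c6=9.
Step 35. [r5c8∈{4}] only 4 remains possible at r5c8, so r5c8=4.
Step 36. [r9c8∈{3}] r9c8's peers cover all but 3 ⇒ r9c8=3.
Step 37. [r1c5∈{7}] r1c5 is down to just 7, so r1c5=7.
Step 38. [r9c5∈{2}] r9c5 is down to just 2. So r9c5=2.
Step 39. [r4c3∈{6}] nothing but 6 survives at r4c3. So r4c3=6.
Step 40. [r5c7∈{9}] r5c7's peers cover all but 9 ⇒ r5c7=9.
Step 41. [r9c7∈{4}] nothing but 4 survives at r9c7 ⇒ r9c7=4.
Step 42. [r4c2∈{9}] r4c2 has the single candidate 9, so r4c2=9.
Step 43. [r7c6∈{7}] r7c6 has the single candidate 7, so r7c6=7.
Step 44. [r6c4∈{8}] only 8 remains possible at r6c4, so r6c4=8.
Step 45. [r1c1∈{2}] r1c1 has the single candidate 2, so r1c1=2.
Step 46. [r3c1∈{3}] only 3 remains possible at r3c1, so r3c1=3.
Step 47. [r7c8∈{1}] only 1 remains possible at r7c8 ⇒ r7c8=1.
Step 48. [r3c9∈{9}] r3c9 is down to just 9. So r3c9=9.
Step 49. [r7c5∈{3}] nothing but 3 survives at r7c5 ⇒ r7c5=3.
Step 50. [r7c4∈{9}] r7c4's peers cover all but 9 ⇒ r7c4=9.
Step 51. [r2c5∈{6}] nothing but 6 survives at r2c5, so r2c5=6.
Step 52. [r6c9∈{2}] r6c9's peers cover all but 2, so r6c9=2.
Step 53. [r4c8∈{5}] r4c8's peers cover all but 5 ⇒ r4c8=5.

Answer: 2 6 4 1 7 9 3 8 5 / 9 1 5 3 6 8 7 2 4 / 3 8 7 2 4 5 1 6 9 / 7 9 6 4 1 2 8 5 3 / 8 3 2 7 5 6 9 4 1 / 5 4 1 8 9 3 6 7 2 / 4 5 8 9 3 7 2 1 6 / 1 2 3 6 8 4 5 9 7 / 6 7 9 5 2 1 4 3 8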